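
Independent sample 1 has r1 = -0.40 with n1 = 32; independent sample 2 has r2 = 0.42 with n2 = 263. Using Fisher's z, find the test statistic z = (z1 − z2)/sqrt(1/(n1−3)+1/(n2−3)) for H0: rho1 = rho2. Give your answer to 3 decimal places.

z1 = atanh(-0.40) = -0.423649,  z2 = atanh(0.42) = 0.447692
SE = √(1/(n1−3) + 1/(n2−3)) = √(1/29 + 1/260) = √(0.0344828 + 0.0038462) = √0.0383290 = 0.195778
z = (z1 − z2)/SE = (-0.423649 − 0.447692) / 0.195778 = -0.871341 / 0.195778 = -4.451

-4.451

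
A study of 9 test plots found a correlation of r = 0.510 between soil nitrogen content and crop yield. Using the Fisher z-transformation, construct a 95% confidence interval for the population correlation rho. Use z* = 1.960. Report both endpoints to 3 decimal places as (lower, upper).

(-0.233, 0.877)

Fisher z: z_r = atanh(r) = ½·ln((1+0.510)/(1−0.510)) = 0.562730
SE(z) = 1/√(n−3) = 1/√6 = 0.408248
95% ⇒ z* = 1.960; margin = 1.960·0.408248 = 0.800166
CI on z-scale: (-0.237436, 1.362896)
Back-transform: tanh(-0.237436) = -0.233072, tanh(1.362896) = 0.877063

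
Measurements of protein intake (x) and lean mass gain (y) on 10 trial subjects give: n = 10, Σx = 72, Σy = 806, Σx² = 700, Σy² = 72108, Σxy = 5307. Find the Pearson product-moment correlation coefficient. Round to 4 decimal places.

S_xy = nΣxy − ΣxΣy = 10·5307 − 72·806 = 53070 − 58032 = -4962
S_xx = nΣx² − (Σx)² = 10·700 − 72² = 7000 − 5184 = 1816
S_yy = nΣy² − (Σy)² = 10·72108 − 806² = 721080 − 649636 = 71444
r = S_xy / √(S_xx·S_yy) = -4962 / √(1816·71444) = -4962 / √129742304 = -4962 / 11390.4479 = -0.4356

-0.4356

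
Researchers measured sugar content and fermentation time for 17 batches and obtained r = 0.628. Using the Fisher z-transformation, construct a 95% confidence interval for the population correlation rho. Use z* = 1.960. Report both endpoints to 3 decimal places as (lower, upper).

(0.211, 0.852)

Fisher z: z_r = atanh(r) = ½·ln((1+0.628)/(1−0.628)) = 0.738107
SE(z) = 1/√(n−3) = 1/√14 = 0.267261
95% ⇒ z* = 1.960; margin = 1.960·0.267261 = 0.523832
CI on z-scale: (0.214275, 1.261939)
Back-transform: tanh(0.214275) = 0.211055, tanh(1.261939) = 0.851598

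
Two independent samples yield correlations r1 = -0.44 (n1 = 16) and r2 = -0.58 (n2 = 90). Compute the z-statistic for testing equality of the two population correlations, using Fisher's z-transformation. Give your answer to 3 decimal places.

z1 = atanh(-0.44) = -0.472231,  z2 = atanh(-0.58) = -0.662463
SE = √(1/(n1−3) + 1/(n2−3)) = √(1/13 + 1/87) = √(0.0769231 + 0.0114943) = √0.0884174 = 0.297351
z = (z1 − z2)/SE = (-0.472231 − (-0.662463)) / 0.297351 = 0.190232 / 0.297351 = 0.640

0.640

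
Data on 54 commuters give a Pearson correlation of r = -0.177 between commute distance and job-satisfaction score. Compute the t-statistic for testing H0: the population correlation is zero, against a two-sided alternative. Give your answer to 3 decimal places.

-1.297

t = r·√(n−2) / √(1−r²) with r = -0.177, n = 54
  = -0.177·√52 / √(1 − 0.031329)
  = -0.177·7.211103 / 0.984211
  = -1.276365 / 0.984211 = -1.297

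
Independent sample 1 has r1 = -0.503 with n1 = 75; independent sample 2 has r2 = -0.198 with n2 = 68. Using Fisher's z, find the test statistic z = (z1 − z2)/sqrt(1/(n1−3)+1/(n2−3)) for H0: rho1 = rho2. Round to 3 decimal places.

Fisher z-transforms: z1 = atanh(-0.503) = -0.553314, z2 = atanh(-0.198) = -0.200650; difference d = -0.352664
Var(d) = 1/72 + 1/65 = 0.0138889 + 0.0153846 = 0.0292735
z = d/√Var(d) = -0.352664 / √0.0292735 = -0.352664 / 0.171095 = -2.061

-2.061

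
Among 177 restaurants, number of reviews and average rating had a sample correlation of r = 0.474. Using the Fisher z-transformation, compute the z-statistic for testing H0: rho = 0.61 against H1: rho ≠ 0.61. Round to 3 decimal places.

-2.555

Fisher z: atanh(0.474) = 0.515217, atanh(0.61) = 0.708921
z = (z_r − z_0)·√(n−3) = (0.515217 − 0.708921)·√174 = -0.193704 · 13.190906 = -2.555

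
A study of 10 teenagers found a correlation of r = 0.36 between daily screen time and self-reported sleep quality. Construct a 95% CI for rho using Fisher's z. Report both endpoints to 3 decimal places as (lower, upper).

z_r = atanh(0.36) = 0.376886;  SE = 1/√(n−3) = 1/√7 = 0.377964
z-limits: 0.376886 ± 1.960·0.377964 = 0.376886 ± 0.740809 = [-0.363923, 1.117695]
ρ-limits: (tanh -0.363923, tanh 1.117695) = (-0.349, 0.807)

(-0.349, 0.807)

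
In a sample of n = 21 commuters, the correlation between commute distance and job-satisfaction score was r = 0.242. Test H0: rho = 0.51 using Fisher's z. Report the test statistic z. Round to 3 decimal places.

-1.340

z_r = atanh(0.242) = 0.246897,  z_0 = atanh(0.51) = 0.562730
SE = 1/√(n−3) = 1/√18 = 0.235702
z = (z_r − z_0)/SE = (0.246897 − 0.562730) / 0.235702 = -0.315833 / 0.235702 = -1.340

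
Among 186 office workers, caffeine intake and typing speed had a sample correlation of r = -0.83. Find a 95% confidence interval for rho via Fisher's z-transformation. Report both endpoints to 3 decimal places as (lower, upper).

(-0.870, -0.779)

z_r = atanh(-0.83) = -1.188136;  SE = 1/√(n−3) = 1/√183 = 0.073922
z-limits: -1.188136 ± 1.960·0.073922 = -1.188136 ± 0.144887 = [-1.333023, -1.043249]
ρ-limits: (tanh -1.333023, tanh -1.043249) = (-0.870, -0.779)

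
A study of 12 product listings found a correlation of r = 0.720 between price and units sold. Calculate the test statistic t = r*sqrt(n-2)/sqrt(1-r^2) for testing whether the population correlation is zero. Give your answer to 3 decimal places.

3.281

1 − r² = 1 − 0.518400 = 0.481600;  √(1−r²) = 0.693974
√(n−2) = √10 = 3.162278
t = r·√(n−2)/√(1−r²) = 0.720 · 3.162278 / 0.693974 = 3.281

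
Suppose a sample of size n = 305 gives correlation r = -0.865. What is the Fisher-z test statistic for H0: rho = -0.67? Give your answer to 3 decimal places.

-8.726

z_r = atanh(-0.865) = -1.312871,  z_0 = atanh(-0.67) = -0.810743
SE = 1/√(n−3) = 1/√302 = 0.057544
z = (z_r − z_0)/SE = (-1.312871 − (-0.810743)) / 0.057544 = -0.502128 / 0.057544 = -8.726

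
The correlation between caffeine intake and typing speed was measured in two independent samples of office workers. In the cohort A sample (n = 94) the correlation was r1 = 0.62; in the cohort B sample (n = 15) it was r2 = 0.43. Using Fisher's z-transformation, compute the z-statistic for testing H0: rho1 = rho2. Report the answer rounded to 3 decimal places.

0.863

Fisher z-transforms: z1 = atanh(0.62) = 0.725005, z2 = atanh(0.43) = 0.459897; difference d = 0.265108
Var(d) = 1/91 + 1/12 = 0.0109890 + 0.0833333 = 0.0943223
z = d/√Var(d) = 0.265108 / √0.0943223 = 0.265108 / 0.307119 = 0.863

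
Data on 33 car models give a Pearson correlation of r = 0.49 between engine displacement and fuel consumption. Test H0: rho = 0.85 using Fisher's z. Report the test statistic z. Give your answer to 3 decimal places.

z_r = atanh(0.49) = 0.536060,  z_0 = atanh(0.85) = 1.256153
SE = 1/√(n−3) = 1/√30 = 0.182574
z = (z_r − z_0)/SE = (0.536060 − 1.256153) / 0.182574 = -0.720093 / 0.182574 = -3.944

-3.944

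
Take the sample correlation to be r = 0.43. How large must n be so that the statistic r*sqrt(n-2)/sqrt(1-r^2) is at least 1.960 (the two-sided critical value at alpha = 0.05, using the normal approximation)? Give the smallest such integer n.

r√(n−2)/√(1−r²) ≥ 1.960  ⇔  n−2 ≥ (1.960)²·(1−r²)/r²
(1−r²)/r² = (1−0.1849)/0.1849 = 4.4083
n ≥ 2 + 3.8416·4.4083 = 2 + 16.9349 = 18.9349
⌈18.9349⌉ = 19

19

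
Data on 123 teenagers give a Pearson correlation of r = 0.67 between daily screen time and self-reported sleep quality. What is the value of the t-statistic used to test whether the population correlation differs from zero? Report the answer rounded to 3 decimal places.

9.928

1 − r² = 1 − 0.4489 = 0.5511;  √(1−r²) = 0.742361
√(n−2) = √121 = 11.000000
t = r·√(n−2)/√(1−r²) = 0.67 · 11.000000 / 0.742361 = 9.928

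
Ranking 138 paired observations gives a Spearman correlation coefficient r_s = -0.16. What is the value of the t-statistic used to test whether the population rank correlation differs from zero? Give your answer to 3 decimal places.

1 − r_s² = 1 − 0.0256 = 0.9744;  √(1−r_s²) = 0.987117
√(n−2) = √136 = 11.661904
t = r_s·√(n−2)/√(1−r_s²) = -0.16 · 11.661904 / 0.987117 = -1.890

-1.890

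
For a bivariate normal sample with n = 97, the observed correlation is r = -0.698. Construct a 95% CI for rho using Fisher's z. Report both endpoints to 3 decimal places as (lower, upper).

(-0.788, -0.579)

Fisher z: z_r = atanh(r) = ½·ln((1+(-0.698))/(1−(-0.698))) = -0.863390
SE(z) = 1/√(n−3) = 1/√94 = 0.103142
95% ⇒ z* = 1.960; margin = 1.960·0.103142 = 0.202158
CI on z-scale: (-1.065548, -0.661232)
Back-transform: tanh(-1.065548) = -0.787778, tanh(-0.661232) = -0.579183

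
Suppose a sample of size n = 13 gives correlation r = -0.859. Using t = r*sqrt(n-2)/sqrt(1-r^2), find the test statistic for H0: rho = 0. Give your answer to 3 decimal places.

t = r·√(n−2) / √(1−r²) with r = -0.859, n = 13
  = -0.859·√11 / √(1 − 0.737881)
  = -0.859·3.316625 / 0.511976
  = -2.848981 / 0.511976 = -5.565

-5.565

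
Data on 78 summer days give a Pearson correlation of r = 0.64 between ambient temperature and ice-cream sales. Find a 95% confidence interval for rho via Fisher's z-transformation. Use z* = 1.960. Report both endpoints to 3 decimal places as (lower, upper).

Fisher z: z_r = atanh(r) = ½·ln((1+0.64)/(1−0.64)) = 0.758174
SE(z) = 1/√(n−3) = 1/√75 = 0.115470
95% ⇒ z* = 1.960; margin = 1.960·0.115470 = 0.226321
CI on z-scale: (0.531853, 0.984495)
Back-transform: tanh(0.531853) = 0.486796, tanh(0.984495) = 0.755005

(0.487, 0.755)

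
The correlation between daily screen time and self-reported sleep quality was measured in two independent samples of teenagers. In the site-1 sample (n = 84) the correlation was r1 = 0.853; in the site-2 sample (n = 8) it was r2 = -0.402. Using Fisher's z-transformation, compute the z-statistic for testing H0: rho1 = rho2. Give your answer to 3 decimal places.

3.674

Fisher z-transforms: z1 = atanh(0.853) = 1.267064, z2 = atanh(-0.402) = -0.426032; difference d = 1.693096
Var(d) = 1/81 + 1/5 = 0.0123457 + 0.2000000 = 0.2123457
z = d/√Var(d) = 1.693096 / √0.2123457 = 1.693096 / 0.460810 = 3.674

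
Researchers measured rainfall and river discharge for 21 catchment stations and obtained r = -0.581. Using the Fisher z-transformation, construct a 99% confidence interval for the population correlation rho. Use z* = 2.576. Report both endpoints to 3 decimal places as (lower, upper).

Fisher z: z_r = atanh(r) = ½·ln((1+(-0.581))/(1−(-0.581))) = -0.663971
SE(z) = 1/√(n−3) = 1/√18 = 0.235702
99% ⇒ z* = 2.576; margin = 2.576·0.235702 = 0.607168
CI on z-scale: (-1.271139, -0.056803)
Back-transform: tanh(-1.271139) = -0.854106, tanh(-0.056803) = -0.056742

(-0.854, -0.057)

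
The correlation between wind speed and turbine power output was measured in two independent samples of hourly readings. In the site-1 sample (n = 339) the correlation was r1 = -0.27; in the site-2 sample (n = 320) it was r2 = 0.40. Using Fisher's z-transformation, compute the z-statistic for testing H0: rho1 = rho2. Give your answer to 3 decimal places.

Fisher z-transforms: z1 = atanh(-0.27) = -0.276864, z2 = atanh(0.40) = 0.423649; difference d = -0.700513
Var(d) = 1/336 + 1/317 = 0.0029762 + 0.0031546 = 0.0061308
z = d/√Var(d) = -0.700513 / √0.0061308 = -0.700513 / 0.078299 = -8.947

-8.947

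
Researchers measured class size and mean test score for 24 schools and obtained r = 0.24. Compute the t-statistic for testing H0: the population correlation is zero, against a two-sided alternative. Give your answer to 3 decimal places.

t = r·√(n−2) / √(1−r²) with r = 0.24, n = 24
  = 0.24·√22 / √(1 − 0.0576)
  = 0.24·4.690416 / 0.970773
  = 1.125700 / 0.970773 = 1.160

1.160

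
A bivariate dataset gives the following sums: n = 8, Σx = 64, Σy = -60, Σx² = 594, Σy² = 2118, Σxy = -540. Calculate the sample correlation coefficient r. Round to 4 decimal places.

S_xy = nΣxy − ΣxΣy = 8·(-540) − 64·(-60) = -4320 − (-3840) = -480
S_xx = nΣx² − (Σx)² = 8·594 − 64² = 4752 − 4096 = 656
S_yy = nΣy² − (Σy)² = 8·2118 − (-60)² = 16944 − 3600 = 13344
r = S_xy / √(S_xx·S_yy) = -480 / √(656·13344) = -480 / √8753664 = -480 / 2958.6592 = -0.1622

-0.1622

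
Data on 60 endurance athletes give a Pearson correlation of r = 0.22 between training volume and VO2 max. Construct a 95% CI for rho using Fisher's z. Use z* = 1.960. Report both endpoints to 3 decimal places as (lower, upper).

(-0.036, 0.449)

Fisher z: z_r = atanh(r) = ½·ln((1+0.22)/(1−0.22)) = 0.223656
SE(z) = 1/√(n−3) = 1/√57 = 0.132453
95% ⇒ z* = 1.960; margin = 1.960·0.132453 = 0.259608
CI on z-scale: (-0.035952, 0.483264)
Back-transform: tanh(-0.035952) = -0.035937, tanh(0.483264) = 0.448854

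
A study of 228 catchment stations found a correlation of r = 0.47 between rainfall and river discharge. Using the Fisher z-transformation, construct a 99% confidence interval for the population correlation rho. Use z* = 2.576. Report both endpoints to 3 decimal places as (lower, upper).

(0.326, 0.593)

Fisher z: z_r = atanh(r) = ½·ln((1+0.47)/(1−0.47)) = 0.510070
SE(z) = 1/√(n−3) = 1/√225 = 0.066667
99% ⇒ z* = 2.576; margin = 2.576·0.066667 = 0.171734
CI on z-scale: (0.338336, 0.681804)
Back-transform: tanh(0.338336) = 0.325991, tanh(0.681804) = 0.592691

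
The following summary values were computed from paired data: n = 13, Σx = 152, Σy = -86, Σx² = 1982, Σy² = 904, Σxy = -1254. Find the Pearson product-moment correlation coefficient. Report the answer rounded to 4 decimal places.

S_xy = nΣxy − ΣxΣy = 13·(-1254) − 152·(-86) = -16302 − (-13072) = -3230
S_xx = nΣx² − (Σx)² = 13·1982 − 152² = 25766 − 23104 = 2662
S_yy = nΣy² − (Σy)² = 13·904 − (-86)² = 11752 − 7396 = 4356
r = S_xy / √(S_xx·S_yy) = -3230 / √(2662·4356) = -3230 / √11595672 = -3230 / 3405.2418 = -0.9485

-0.9485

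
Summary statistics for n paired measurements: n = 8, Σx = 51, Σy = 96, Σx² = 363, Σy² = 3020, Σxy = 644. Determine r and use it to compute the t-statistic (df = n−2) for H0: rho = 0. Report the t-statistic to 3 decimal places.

0.297

S_xy = nΣxy − ΣxΣy = 8·644 − 51·96 = 5152 − 4896 = 256
S_xx = nΣx² − (Σx)² = 8·363 − 51² = 2904 − 2601 = 303
S_yy = nΣy² − (Σy)² = 8·3020 − 96² = 24160 − 9216 = 14944
r = S_xy / √(S_xx·S_yy) = 256 / √(303·14944) = 256 / √4528032 = 256 / 2127.9173 = 0.1203
t = r·√(n−2)/√(1−r²) = 0.1203·√6 / √(1−0.014472) = 0.294674 / 0.992738 = 0.297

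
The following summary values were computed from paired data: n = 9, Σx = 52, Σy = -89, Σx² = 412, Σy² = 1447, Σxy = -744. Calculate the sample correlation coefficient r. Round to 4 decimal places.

-0.9137

S_xy = nΣxy − ΣxΣy = 9·(-744) − 52·(-89) = -6696 − (-4628) = -2068
S_xx = nΣx² − (Σx)² = 9·412 − 52² = 3708 − 2704 = 1004
S_yy = nΣy² − (Σy)² = 9·1447 − (-89)² = 13023 − 7921 = 5102
r = S_xy / √(S_xx·S_yy) = -2068 / √(1004·5102) = -2068 / √5122408 = -2068 / 2263.2737 = -0.9137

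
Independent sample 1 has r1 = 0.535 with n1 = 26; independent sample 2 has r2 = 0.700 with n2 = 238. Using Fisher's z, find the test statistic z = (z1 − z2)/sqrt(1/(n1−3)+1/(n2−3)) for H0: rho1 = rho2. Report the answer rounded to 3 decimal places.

Fisher z-transforms: z1 = atanh(0.535) = 0.597124, z2 = atanh(0.700) = 0.867301; difference d = -0.270177
Var(d) = 1/23 + 1/235 = 0.0434783 + 0.0042553 = 0.0477336
z = d/√Var(d) = -0.270177 / √0.0477336 = -0.270177 / 0.218480 = -1.237

-1.237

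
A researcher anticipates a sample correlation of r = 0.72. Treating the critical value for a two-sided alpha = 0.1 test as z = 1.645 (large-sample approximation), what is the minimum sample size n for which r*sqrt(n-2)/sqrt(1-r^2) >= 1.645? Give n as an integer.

5

Need r·√(n−2)/√(1−r²) ≥ 1.645
√(n−2) ≥ 1.645·√(1−0.5184) / 0.72 = 1.645·0.693974 / 0.72 = 1.5855
n−2 ≥ 2.5138  ⇒  n ≥ 4.5138
Smallest integer n = 5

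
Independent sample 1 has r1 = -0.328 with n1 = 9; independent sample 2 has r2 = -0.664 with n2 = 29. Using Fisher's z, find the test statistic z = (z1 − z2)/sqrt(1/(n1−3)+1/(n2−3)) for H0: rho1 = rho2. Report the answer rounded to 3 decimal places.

1.014

Fisher z-transforms: z1 = atanh(-0.328) = -0.340585, z2 = atanh(-0.664) = -0.799934; difference d = 0.459349
Var(d) = 1/6 + 1/26 = 0.1666667 + 0.0384615 = 0.2051282
z = d/√Var(d) = 0.459349 / √0.2051282 = 0.459349 / 0.452911 = 1.014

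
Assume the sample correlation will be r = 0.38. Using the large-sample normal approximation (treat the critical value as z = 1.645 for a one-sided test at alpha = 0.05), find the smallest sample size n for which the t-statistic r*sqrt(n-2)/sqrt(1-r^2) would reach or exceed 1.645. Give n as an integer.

19

r√(n−2)/√(1−r²) ≥ 1.645  ⇔  n−2 ≥ (1.645)²·(1−r²)/r²
(1−r²)/r² = (1−0.1444)/0.1444 = 5.9252
n ≥ 2 + 2.706025·5.9252 = 2 + 16.0337 = 18.0337
⌈18.0337⌉ = 19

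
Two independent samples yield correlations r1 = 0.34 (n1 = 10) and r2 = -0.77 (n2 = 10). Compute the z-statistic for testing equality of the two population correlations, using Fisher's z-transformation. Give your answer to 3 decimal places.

z1 = atanh(0.34) = 0.354093,  z2 = atanh(-0.77) = -1.020328
SE = √(1/(n1−3) + 1/(n2−3)) = √(1/7 + 1/7) = √(0.1428571 + 0.1428571) = √0.2857142 = 0.534522
z = (z1 − z2)/SE = (0.354093 − (-1.020328)) / 0.534522 = 1.374421 / 0.534522 = 2.571

2.571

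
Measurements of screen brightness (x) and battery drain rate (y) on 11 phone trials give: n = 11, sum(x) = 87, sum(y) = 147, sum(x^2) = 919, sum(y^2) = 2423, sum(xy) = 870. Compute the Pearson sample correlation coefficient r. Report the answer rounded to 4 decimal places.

S_xy = nΣxy − ΣxΣy = 11·870 − 87·147 = 9570 − 12789 = -3219
S_xx = nΣx² − (Σx)² = 11·919 − 87² = 10109 − 7569 = 2540
S_yy = nΣy² − (Σy)² = 11·2423 − 147² = 26653 − 21609 = 5044
r = S_xy / √(S_xx·S_yy) = -3219 / √(2540·5044) = -3219 / √12811760 = -3219 / 3579.3519 = -0.8993

-0.8993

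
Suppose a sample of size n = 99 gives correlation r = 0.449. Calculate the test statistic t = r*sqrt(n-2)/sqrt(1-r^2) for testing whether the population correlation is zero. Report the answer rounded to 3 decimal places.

1 − r² = 1 − 0.201601 = 0.798399;  √(1−r²) = 0.893532
√(n−2) = √97 = 9.848858
t = r·√(n−2)/√(1−r²) = 0.449 · 9.848858 / 0.893532 = 4.949

4.949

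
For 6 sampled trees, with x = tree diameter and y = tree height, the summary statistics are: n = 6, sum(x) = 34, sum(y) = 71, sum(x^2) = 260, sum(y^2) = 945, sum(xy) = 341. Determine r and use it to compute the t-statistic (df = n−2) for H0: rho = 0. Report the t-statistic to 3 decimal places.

S_xy = nΣxy − ΣxΣy = 6·341 − 34·71 = 2046 − 2414 = -368
S_xx = nΣx² − (Σx)² = 6·260 − 34² = 1560 − 1156 = 404
S_yy = nΣy² − (Σy)² = 6·945 − 71² = 5670 − 5041 = 629
r = S_xy / √(S_xx·S_yy) = -368 / √(404·629) = -368 / √254116 = -368 / 504.0992 = -0.7300
t = r·√(n−2)/√(1−r²) = -0.7300·√4 / √(1−0.532900) = -1.460000 / 0.683447 = -2.136

-2.136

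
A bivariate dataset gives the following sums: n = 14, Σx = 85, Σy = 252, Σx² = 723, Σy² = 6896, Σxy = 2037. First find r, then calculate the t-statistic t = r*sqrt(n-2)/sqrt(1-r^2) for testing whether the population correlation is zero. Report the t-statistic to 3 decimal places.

Numerator: nΣxy − (Σx)(Σy) = 14·2037 − (85)(252) = 7098
Denominator: √[(nΣx²−(Σx)²)(nΣy²−(Σy)²)]
  nΣx²−(Σx)² = 14·723 − 7225 = 2897;  nΣy²−(Σy)² = 14·6896 − 63504 = 33040
  √(2897·33040) = √95716880 = 9783.5004
r = 7098 / 9783.5004 = 0.7255
t = r·√(n−2)/√(1−r²) = 0.7255·√12 / √(1−0.526350) = 2.513206 / 0.688222 = 3.652

3.652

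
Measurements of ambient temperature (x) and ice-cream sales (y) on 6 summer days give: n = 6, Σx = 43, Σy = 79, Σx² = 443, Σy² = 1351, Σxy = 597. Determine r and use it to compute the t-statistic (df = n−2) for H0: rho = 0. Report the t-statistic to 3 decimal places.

0.305

Numerator: nΣxy − (Σx)(Σy) = 6·597 − (43)(79) = 185
Denominator: √[(nΣx²−(Σx)²)(nΣy²−(Σy)²)]
  nΣx²−(Σx)² = 6·443 − 1849 = 809;  nΣy²−(Σy)² = 6·1351 − 6241 = 1865
  √(809·1865) = √1508785 = 1228.3261
r = 185 / 1228.3261 = 0.1506
t = r·√(n−2)/√(1−r²) = 0.1506·√4 / √(1−0.022680) = 0.301200 / 0.988595 = 0.305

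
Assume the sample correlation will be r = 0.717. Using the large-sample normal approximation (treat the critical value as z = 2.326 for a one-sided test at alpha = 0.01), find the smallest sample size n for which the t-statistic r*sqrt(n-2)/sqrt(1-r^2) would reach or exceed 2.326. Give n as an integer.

8

r√(n−2)/√(1−r²) ≥ 2.326  ⇔  n−2 ≥ (2.326)²·(1−r²)/r²
(1−r²)/r² = (1−0.514089)/0.514089 = 0.9452
n ≥ 2 + 5.410276·0.9452 = 2 + 5.1138 = 7.1138
⌈7.1138⌉ = 8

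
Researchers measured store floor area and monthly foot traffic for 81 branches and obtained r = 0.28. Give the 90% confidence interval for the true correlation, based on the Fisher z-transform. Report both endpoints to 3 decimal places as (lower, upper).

(0.101, 0.441)

z_r = atanh(0.28) = 0.287682;  SE = 1/√(n−3) = 1/√78 = 0.113228
z-limits: 0.287682 ± 1.645·0.113228 = 0.287682 ± 0.186260 = [0.101422, 0.473942]
ρ-limits: (tanh 0.101422, tanh 0.473942) = (0.101, 0.441)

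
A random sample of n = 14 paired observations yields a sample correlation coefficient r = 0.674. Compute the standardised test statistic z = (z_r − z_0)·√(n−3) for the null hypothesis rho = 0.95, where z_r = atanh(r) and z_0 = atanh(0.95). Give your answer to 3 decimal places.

Fisher z: atanh(0.674) = 0.818037, atanh(0.95) = 1.831781
z = (z_r − z_0)·√(n−3) = (0.818037 − 1.831781)·√11 = -1.013744 · 3.316625 = -3.362

-3.362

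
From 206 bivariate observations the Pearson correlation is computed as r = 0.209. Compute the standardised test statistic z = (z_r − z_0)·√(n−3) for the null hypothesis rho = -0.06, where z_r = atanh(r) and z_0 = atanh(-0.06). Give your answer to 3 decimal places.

3.878

z_r = atanh(0.209) = 0.212125,  z_0 = atanh(-0.06) = -0.060072
SE = 1/√(n−3) = 1/√203 = 0.070186
z = (z_r − z_0)/SE = (0.212125 − (-0.060072)) / 0.070186 = 0.272197 / 0.070186 = 3.878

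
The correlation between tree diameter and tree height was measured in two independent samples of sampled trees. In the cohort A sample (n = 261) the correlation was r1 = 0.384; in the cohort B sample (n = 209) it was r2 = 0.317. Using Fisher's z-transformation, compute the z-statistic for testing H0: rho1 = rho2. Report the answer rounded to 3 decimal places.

z1 = atanh(0.384) = 0.404743,  z2 = atanh(0.317) = 0.328308
SE = √(1/(n1−3) + 1/(n2−3)) = √(1/258 + 1/206) = √(0.0038760 + 0.0048544) = √0.0087304 = 0.093437
z = (z1 − z2)/SE = (0.404743 − 0.328308) / 0.093437 = 0.076435 / 0.093437 = 0.818

0.818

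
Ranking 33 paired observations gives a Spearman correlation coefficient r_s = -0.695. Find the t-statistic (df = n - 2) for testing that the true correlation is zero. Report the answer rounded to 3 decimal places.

t = r_s·√(n−2) / √(1−r_s²) with r_s = -0.695, n = 33
  = -0.695·√31 / √(1 − 0.483025)
  = -0.695·5.567764 / 0.719010
  = -3.869596 / 0.719010 = -5.382

-5.382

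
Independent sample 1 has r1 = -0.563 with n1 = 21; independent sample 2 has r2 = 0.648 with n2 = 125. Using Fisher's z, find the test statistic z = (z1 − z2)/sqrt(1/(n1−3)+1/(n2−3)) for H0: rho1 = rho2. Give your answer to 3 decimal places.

-5.581

z1 = atanh(-0.563) = -0.637215,  z2 = atanh(0.648) = 0.771843
SE = √(1/(n1−3) + 1/(n2−3)) = √(1/18 + 1/122) = √(0.0555556 + 0.0081967) = √0.0637523 = 0.252492
z = (z1 − z2)/SE = (-0.637215 − 0.771843) / 0.252492 = -1.409058 / 0.252492 = -5.581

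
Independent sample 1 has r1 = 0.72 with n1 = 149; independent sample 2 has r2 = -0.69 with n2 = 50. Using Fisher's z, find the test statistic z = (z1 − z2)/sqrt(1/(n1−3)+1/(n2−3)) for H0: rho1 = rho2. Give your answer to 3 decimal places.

10.468

z1 = atanh(0.72) = 0.907645,  z2 = atanh(-0.69) = -0.847956
SE = √(1/(n1−3) + 1/(n2−3)) = √(1/146 + 1/47) = √(0.0068493 + 0.0212766) = √0.0281259 = 0.167708
z = (z1 − z2)/SE = (0.907645 − (-0.847956)) / 0.167708 = 1.755601 / 0.167708 = 10.468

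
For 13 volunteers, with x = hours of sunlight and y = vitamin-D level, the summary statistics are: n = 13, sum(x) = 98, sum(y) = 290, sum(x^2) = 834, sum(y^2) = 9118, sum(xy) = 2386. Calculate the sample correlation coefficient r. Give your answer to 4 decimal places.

0.3979

Numerator: nΣxy − (Σx)(Σy) = 13·2386 − (98)(290) = 2598
Denominator: √[(nΣx²−(Σx)²)(nΣy²−(Σy)²)]
  nΣx²−(Σx)² = 13·834 − 9604 = 1238;  nΣy²−(Σy)² = 13·9118 − 84100 = 34434
  √(1238·34434) = √42629292 = 6529.1111
r = 2598 / 6529.1111 = 0.3979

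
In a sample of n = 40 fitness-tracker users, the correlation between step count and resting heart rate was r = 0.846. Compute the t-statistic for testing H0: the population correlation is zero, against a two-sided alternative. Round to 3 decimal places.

9.781

t = r·√(n−2) / √(1−r²) with r = 0.846, n = 40
  = 0.846·√38 / √(1 − 0.715716)
  = 0.846·6.164414 / 0.533183
  = 5.215094 / 0.533183 = 9.781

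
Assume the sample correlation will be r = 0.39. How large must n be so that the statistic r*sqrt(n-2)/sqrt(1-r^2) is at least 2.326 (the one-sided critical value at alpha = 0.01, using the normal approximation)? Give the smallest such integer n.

33

Need r·√(n−2)/√(1−r²) ≥ 2.326
√(n−2) ≥ 2.326·√(1−0.1521) / 0.39 = 2.326·0.920815 / 0.39 = 5.4918
n−2 ≥ 30.1599  ⇒  n ≥ 32.1599
Smallest integer n = 33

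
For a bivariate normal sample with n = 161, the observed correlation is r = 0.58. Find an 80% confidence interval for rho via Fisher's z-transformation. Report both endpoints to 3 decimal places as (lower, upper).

(0.508, 0.644)

Fisher z: z_r = atanh(r) = ½·ln((1+0.58)/(1−0.58)) = 0.662463
SE(z) = 1/√(n−3) = 1/√158 = 0.079556
80% ⇒ z* = 1.282; margin = 1.282·0.079556 = 0.101991
CI on z-scale: (0.560472, 0.764454)
Back-transform: tanh(0.560472) = 0.508328, tanh(0.764454) = 0.643693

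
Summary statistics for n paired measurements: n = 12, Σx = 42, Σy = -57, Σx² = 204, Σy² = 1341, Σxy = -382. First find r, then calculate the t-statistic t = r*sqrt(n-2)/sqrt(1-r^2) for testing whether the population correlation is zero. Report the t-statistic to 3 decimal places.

-3.468

Numerator: nΣxy − (Σx)(Σy) = 12·(-382) − (42)(-57) = -2190
Denominator: √[(nΣx²−(Σx)²)(nΣy²−(Σy)²)]
  nΣx²−(Σx)² = 12·204 − 1764 = 684;  nΣy²−(Σy)² = 12·1341 − 3249 = 12843
  √(684·12843) = √8784612 = 2963.8846
r = -2190 / 2963.8846 = -0.7389
t = r·√(n−2)/√(1−r²) = -0.7389·√10 / √(1−0.545973) = -2.336607 / 0.673815 = -3.468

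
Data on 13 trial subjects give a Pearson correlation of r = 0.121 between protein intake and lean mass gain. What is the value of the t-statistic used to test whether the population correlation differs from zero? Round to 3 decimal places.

t = r·√(n−2) / √(1−r²) with r = 0.121, n = 13
  = 0.121·√11 / √(1 − 0.014641)
  = 0.121·3.316625 / 0.992653
  = 0.401312 / 0.992653 = 0.404

0.404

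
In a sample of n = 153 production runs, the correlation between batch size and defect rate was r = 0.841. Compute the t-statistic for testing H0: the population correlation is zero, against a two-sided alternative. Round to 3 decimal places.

1 − r² = 1 − 0.707281 = 0.292719;  √(1−r²) = 0.541035
√(n−2) = √151 = 12.288206
t = r·√(n−2)/√(1−r²) = 0.841 · 12.288206 / 0.541035 = 19.101

19.101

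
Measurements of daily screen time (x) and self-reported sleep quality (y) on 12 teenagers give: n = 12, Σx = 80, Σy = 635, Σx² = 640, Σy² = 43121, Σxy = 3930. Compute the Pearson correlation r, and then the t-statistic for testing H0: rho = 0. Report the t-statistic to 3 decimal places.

-0.998

S_xy = nΣxy − ΣxΣy = 12·3930 − 80·635 = 47160 − 50800 = -3640
S_xx = nΣx² − (Σx)² = 12·640 − 80² = 7680 − 6400 = 1280
S_yy = nΣy² − (Σy)² = 12·43121 − 635² = 517452 − 403225 = 114227
r = S_xy / √(S_xx·S_yy) = -3640 / √(1280·114227) = -3640 / √146210560 = -3640 / 12091.7559 = -0.3010
t = r·√(n−2)/√(1−r²) = -0.3010·√10 / √(1−0.090601) = -0.951846 / 0.953624 = -0.998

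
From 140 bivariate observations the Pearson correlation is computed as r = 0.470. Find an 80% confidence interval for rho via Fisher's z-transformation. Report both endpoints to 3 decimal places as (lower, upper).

z_r = atanh(0.470) = 0.510070;  SE = 1/√(n−3) = 1/√137 = 0.085436
z-limits: 0.510070 ± 1.282·0.085436 = 0.510070 ± 0.109529 = [0.400541, 0.619599]
ρ-limits: (tanh 0.400541, tanh 0.619599) = (0.380, 0.551)

(0.380, 0.551)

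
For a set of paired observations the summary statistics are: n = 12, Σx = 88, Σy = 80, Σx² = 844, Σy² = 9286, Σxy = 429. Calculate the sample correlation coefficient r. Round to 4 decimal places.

Numerator: nΣxy − (Σx)(Σy) = 12·429 − (88)(80) = -1892
Denominator: √[(nΣx²−(Σx)²)(nΣy²−(Σy)²)]
  nΣx²−(Σx)² = 12·844 − 7744 = 2384;  nΣy²−(Σy)² = 12·9286 − 6400 = 105032
  √(2384·105032) = √250396288 = 15823.9151
r = -1892 / 15823.9151 = -0.1196

-0.1196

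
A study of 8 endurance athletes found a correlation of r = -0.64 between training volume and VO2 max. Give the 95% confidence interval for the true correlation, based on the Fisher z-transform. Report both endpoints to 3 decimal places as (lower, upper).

(-0.927, 0.118)

z_r = atanh(-0.64) = -0.758174;  SE = 1/√(n−3) = 1/√5 = 0.447214
z-limits: -0.758174 ± 1.960·0.447214 = -0.758174 ± 0.876539 = [-1.634713, 0.118365]
ρ-limits: (tanh -1.634713, tanh 0.118365) = (-0.927, 0.118)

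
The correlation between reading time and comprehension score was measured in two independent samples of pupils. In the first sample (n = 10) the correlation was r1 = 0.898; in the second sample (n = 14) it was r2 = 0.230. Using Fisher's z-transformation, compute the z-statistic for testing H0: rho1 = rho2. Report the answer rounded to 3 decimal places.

2.539

Fisher z-transforms: z1 = atanh(0.898) = 1.461792, z2 = atanh(0.230) = 0.234189; difference d = 1.227603
Var(d) = 1/7 + 1/11 = 0.1428571 + 0.0909091 = 0.2337662
z = d/√Var(d) = 1.227603 / √0.2337662 = 1.227603 / 0.483494 = 2.539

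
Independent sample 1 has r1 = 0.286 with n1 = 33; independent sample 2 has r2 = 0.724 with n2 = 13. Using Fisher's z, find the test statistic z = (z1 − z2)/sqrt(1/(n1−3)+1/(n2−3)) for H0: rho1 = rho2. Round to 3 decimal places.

-1.703

Fisher z-transforms: z1 = atanh(0.286) = 0.294204, z2 = atanh(0.724) = 0.916001; difference d = -0.621797
Var(d) = 1/30 + 1/10 = 0.0333333 + 0.1000000 = 0.1333333
z = d/√Var(d) = -0.621797 / √0.1333333 = -0.621797 / 0.365148 = -1.703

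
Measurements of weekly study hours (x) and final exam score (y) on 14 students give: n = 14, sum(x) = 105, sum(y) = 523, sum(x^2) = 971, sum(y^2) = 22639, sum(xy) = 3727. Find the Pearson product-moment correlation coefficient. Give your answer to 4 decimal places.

-0.2592

Numerator: nΣxy − (Σx)(Σy) = 14·3727 − (105)(523) = -2737
Denominator: √[(nΣx²−(Σx)²)(nΣy²−(Σy)²)]
  nΣx²−(Σx)² = 14·971 − 11025 = 2569;  nΣy²−(Σy)² = 14·22639 − 273529 = 43417
  √(2569·43417) = √111538273 = 10561.1682
r = -2737 / 10561.1682 = -0.2592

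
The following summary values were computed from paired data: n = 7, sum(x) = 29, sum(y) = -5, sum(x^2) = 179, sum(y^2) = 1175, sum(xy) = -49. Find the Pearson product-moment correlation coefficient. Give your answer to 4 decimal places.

S_xy = nΣxy − ΣxΣy = 7·(-49) − 29·(-5) = -343 − (-145) = -198
S_xx = nΣx² − (Σx)² = 7·179 − 29² = 1253 − 841 = 412
S_yy = nΣy² − (Σy)² = 7·1175 − (-5)² = 8225 − 25 = 8200
r = S_xy / √(S_xx·S_yy) = -198 / √(412·8200) = -198 / √3378400 = -198 / 1838.0424 = -0.1077

-0.1077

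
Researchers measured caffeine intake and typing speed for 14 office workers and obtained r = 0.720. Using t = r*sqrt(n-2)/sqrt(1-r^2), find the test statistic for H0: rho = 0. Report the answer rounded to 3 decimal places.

3.594

1 − r² = 1 − 0.518400 = 0.481600;  √(1−r²) = 0.693974
√(n−2) = √12 = 3.464102
t = r·√(n−2)/√(1−r²) = 0.720 · 3.464102 / 0.693974 = 3.594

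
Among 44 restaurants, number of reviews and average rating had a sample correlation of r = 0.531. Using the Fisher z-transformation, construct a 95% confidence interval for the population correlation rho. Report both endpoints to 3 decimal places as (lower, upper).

(0.278, 0.715)

z_r = atanh(0.531) = 0.591537;  SE = 1/√(n−3) = 1/√41 = 0.156174
z-limits: 0.591537 ± 1.960·0.156174 = 0.591537 ± 0.306101 = [0.285436, 0.897638]
ρ-limits: (tanh 0.285436, tanh 0.897638) = (0.278, 0.715)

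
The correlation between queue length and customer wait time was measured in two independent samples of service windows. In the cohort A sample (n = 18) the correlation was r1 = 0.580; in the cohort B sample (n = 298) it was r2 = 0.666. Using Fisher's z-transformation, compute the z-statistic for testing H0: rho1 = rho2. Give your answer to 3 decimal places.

-0.533

z1 = atanh(0.580) = 0.662463,  z2 = atanh(0.666) = 0.803520
SE = √(1/(n1−3) + 1/(n2−3)) = √(1/15 + 1/295) = √(0.0666667 + 0.0033898) = √0.0700565 = 0.264682
z = (z1 − z2)/SE = (0.662463 − 0.803520) / 0.264682 = -0.141057 / 0.264682 = -0.533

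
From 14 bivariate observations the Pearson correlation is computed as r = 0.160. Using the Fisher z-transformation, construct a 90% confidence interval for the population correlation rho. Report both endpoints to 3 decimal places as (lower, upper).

Fisher z: z_r = atanh(r) = ½·ln((1+0.160)/(1−0.160)) = 0.161387
SE(z) = 1/√(n−3) = 1/√11 = 0.301511
90% ⇒ z* = 1.645; margin = 1.645·0.301511 = 0.495986
CI on z-scale: (-0.334599, 0.657373)
Back-transform: tanh(-0.334599) = -0.322647, tanh(0.657373) = 0.576612

(-0.323, 0.577)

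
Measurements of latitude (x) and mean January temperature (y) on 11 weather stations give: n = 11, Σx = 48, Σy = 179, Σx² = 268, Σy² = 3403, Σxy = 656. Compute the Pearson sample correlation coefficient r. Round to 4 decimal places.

-0.7384

Numerator: nΣxy − (Σx)(Σy) = 11·656 − (48)(179) = -1376
Denominator: √[(nΣx²−(Σx)²)(nΣy²−(Σy)²)]
  nΣx²−(Σx)² = 11·268 − 2304 = 644;  nΣy²−(Σy)² = 11·3403 − 32041 = 5392
  √(644·5392) = √3472448 = 1863.4506
r = -1376 / 1863.4506 = -0.7384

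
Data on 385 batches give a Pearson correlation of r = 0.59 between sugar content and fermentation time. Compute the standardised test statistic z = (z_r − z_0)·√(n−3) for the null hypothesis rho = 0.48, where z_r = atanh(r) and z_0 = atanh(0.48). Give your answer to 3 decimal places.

3.023

Fisher z: atanh(0.59) = 0.677666, atanh(0.48) = 0.522984
z = (z_r − z_0)·√(n−3) = (0.677666 − 0.522984)·√382 = 0.154682 · 19.544820 = 3.023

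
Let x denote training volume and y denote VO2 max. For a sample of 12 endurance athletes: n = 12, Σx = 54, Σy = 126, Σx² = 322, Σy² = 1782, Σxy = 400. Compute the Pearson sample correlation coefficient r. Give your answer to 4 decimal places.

-0.8770

S_xy = nΣxy − ΣxΣy = 12·400 − 54·126 = 4800 − 6804 = -2004
S_xx = nΣx² − (Σx)² = 12·322 − 54² = 3864 − 2916 = 948
S_yy = nΣy² − (Σy)² = 12·1782 − 126² = 21384 − 15876 = 5508
r = S_xy / √(S_xx·S_yy) = -2004 / √(948·5508) = -2004 / √5221584 = -2004 / 2285.0786 = -0.8770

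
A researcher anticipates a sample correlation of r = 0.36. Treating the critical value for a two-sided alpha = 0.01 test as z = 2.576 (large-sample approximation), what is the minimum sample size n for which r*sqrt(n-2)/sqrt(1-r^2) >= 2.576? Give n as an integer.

Need r·√(n−2)/√(1−r²) ≥ 2.576
√(n−2) ≥ 2.576·√(1−0.1296) / 0.36 = 2.576·0.932952 / 0.36 = 6.6758
n−2 ≥ 44.5663  ⇒  n ≥ 46.5663
Smallest integer n = 47

47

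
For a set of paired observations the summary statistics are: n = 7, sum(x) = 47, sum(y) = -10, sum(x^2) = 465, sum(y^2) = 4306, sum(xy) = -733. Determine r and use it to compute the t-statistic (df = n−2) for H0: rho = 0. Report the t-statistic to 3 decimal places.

Numerator: nΣxy − (Σx)(Σy) = 7·(-733) − (47)(-10) = -4661
Denominator: √[(nΣx²−(Σx)²)(nΣy²−(Σy)²)]
  nΣx²−(Σx)² = 7·465 − 2209 = 1046;  nΣy²−(Σy)² = 7·4306 − 100 = 30042
  √(1046·30042) = √31423932 = 5605.7053
r = -4661 / 5605.7053 = -0.8315
t = r·√(n−2)/√(1−r²) = -0.8315·√5 / √(1−0.691392) = -1.859291 / 0.555525 = -3.347

-3.347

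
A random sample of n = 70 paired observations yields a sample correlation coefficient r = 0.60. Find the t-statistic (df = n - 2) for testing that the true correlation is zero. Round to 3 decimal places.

6.185

1 − r² = 1 − 0.3600 = 0.6400;  √(1−r²) = 0.800000
√(n−2) = √68 = 8.246211
t = r·√(n−2)/√(1−r²) = 0.60 · 8.246211 / 0.800000 = 6.185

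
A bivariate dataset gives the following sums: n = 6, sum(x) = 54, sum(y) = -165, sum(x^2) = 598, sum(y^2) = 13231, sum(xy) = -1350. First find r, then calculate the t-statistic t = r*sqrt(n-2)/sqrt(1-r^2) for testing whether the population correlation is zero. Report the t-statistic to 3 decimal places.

Numerator: nΣxy − (Σx)(Σy) = 6·(-1350) − (54)(-165) = 810
Denominator: √[(nΣx²−(Σx)²)(nΣy²−(Σy)²)]
  nΣx²−(Σx)² = 6·598 − 2916 = 672;  nΣy²−(Σy)² = 6·13231 − 27225 = 52161
  √(672·52161) = √35052192 = 5920.4892
r = 810 / 5920.4892 = 0.1368
t = r·√(n−2)/√(1−r²) = 0.1368·√4 / √(1−0.018714) = 0.273600 / 0.990599 = 0.276

0.276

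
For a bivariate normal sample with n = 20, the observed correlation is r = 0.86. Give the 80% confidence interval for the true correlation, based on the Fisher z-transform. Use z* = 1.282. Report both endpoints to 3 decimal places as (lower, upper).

Fisher z: z_r = atanh(r) = ½·ln((1+0.86)/(1−0.86)) = 1.293345
SE(z) = 1/√(n−3) = 1/√17 = 0.242536
80% ⇒ z* = 1.282; margin = 1.282·0.242536 = 0.310931
CI on z-scale: (0.982414, 1.604276)
Back-transform: tanh(0.982414) = 0.754109, tanh(1.604276) = 0.922310

(0.754, 0.922)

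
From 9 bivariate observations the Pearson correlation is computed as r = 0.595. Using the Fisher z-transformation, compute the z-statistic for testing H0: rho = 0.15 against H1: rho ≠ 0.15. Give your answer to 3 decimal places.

1.309

z_r = atanh(0.595) = 0.685371,  z_0 = atanh(0.15) = 0.151140
SE = 1/√(n−3) = 1/√6 = 0.408248
z = (z_r − z_0)/SE = (0.685371 − 0.151140) / 0.408248 = 0.534231 / 0.408248 = 1.309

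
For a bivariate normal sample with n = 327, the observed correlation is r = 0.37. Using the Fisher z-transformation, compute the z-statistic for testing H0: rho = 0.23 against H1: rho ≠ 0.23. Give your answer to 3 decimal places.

2.776

Fisher z: atanh(0.37) = 0.388423, atanh(0.23) = 0.234189
z = (z_r − z_0)·√(n−3) = (0.388423 − 0.234189)·√324 = 0.154234 · 18.000000 = 2.776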